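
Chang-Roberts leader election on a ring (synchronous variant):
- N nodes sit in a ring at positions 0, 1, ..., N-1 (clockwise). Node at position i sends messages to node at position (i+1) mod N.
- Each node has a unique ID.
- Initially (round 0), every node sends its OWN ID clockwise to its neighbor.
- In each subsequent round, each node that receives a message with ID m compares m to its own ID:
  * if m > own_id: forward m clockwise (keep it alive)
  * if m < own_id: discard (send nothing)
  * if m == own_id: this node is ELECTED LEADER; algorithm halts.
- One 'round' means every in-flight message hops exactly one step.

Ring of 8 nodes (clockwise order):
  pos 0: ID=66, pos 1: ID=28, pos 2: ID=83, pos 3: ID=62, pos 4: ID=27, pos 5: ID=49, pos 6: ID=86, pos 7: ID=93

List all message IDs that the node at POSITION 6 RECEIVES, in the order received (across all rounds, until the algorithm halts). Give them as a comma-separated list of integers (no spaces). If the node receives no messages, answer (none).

Round 1: pos1(id28) recv 66: fwd; pos2(id83) recv 28: drop; pos3(id62) recv 83: fwd; pos4(id27) recv 62: fwd; pos5(id49) recv 27: drop; pos6(id86) recv 49: drop; pos7(id93) recv 86: drop; pos0(id66) recv 93: fwd
Round 2: pos2(id83) recv 66: drop; pos4(id27) recv 83: fwd; pos5(id49) recv 62: fwd; pos1(id28) recv 93: fwd
Round 3: pos5(id49) recv 83: fwd; pos6(id86) recv 62: drop; pos2(id83) recv 93: fwd
Round 4: pos6(id86) recv 83: drop; pos3(id62) recv 93: fwd
Round 5: pos4(id27) recv 93: fwd
Round 6: pos5(id49) recv 93: fwd
Round 7: pos6(id86) recv 93: fwd
Round 8: pos7(id93) recv 93: ELECTED

Answer: 49,62,83,93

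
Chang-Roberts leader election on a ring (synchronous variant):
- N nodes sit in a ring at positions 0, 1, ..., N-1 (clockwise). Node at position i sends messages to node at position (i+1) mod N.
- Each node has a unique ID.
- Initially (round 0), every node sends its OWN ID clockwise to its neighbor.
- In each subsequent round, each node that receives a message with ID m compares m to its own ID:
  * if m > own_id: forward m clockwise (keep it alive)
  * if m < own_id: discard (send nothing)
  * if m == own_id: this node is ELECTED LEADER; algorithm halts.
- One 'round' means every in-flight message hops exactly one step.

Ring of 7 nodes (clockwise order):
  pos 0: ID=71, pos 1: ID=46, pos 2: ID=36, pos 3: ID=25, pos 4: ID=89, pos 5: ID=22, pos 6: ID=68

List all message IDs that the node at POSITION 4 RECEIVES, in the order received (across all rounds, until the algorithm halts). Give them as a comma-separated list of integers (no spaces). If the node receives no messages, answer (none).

Answer: 25,36,46,71,89

Derivation:
Round 1: pos1(id46) recv 71: fwd; pos2(id36) recv 46: fwd; pos3(id25) recv 36: fwd; pos4(id89) recv 25: drop; pos5(id22) recv 89: fwd; pos6(id68) recv 22: drop; pos0(id71) recv 68: drop
Round 2: pos2(id36) recv 71: fwd; pos3(id25) recv 46: fwd; pos4(id89) recv 36: drop; pos6(id68) recv 89: fwd
Round 3: pos3(id25) recv 71: fwd; pos4(id89) recv 46: drop; pos0(id71) recv 89: fwd
Round 4: pos4(id89) recv 71: drop; pos1(id46) recv 89: fwd
Round 5: pos2(id36) recv 89: fwd
Round 6: pos3(id25) recv 89: fwd
Round 7: pos4(id89) recv 89: ELECTED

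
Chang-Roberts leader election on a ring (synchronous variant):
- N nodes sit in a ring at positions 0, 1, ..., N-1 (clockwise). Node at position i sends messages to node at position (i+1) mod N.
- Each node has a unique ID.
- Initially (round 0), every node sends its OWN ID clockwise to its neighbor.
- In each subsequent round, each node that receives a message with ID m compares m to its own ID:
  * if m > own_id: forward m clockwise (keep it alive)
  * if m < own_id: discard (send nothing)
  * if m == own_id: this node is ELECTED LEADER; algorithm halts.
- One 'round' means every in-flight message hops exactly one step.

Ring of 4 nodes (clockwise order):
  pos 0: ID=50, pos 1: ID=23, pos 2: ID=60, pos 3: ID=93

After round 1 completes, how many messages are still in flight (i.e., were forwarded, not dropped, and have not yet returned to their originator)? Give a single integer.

Round 1: pos1(id23) recv 50: fwd; pos2(id60) recv 23: drop; pos3(id93) recv 60: drop; pos0(id50) recv 93: fwd
After round 1: 2 messages still in flight

Answer: 2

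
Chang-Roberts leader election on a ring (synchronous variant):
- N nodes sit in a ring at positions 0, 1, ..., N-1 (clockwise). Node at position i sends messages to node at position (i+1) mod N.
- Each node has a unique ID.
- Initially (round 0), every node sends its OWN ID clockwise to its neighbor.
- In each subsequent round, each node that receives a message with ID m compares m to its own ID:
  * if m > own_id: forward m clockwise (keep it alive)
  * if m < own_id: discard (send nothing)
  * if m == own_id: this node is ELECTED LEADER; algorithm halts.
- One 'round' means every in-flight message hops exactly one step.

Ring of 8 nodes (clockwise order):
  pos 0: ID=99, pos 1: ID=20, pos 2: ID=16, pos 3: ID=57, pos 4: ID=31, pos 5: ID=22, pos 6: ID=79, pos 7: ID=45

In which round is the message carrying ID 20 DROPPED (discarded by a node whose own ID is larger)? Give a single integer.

Round 1: pos1(id20) recv 99: fwd; pos2(id16) recv 20: fwd; pos3(id57) recv 16: drop; pos4(id31) recv 57: fwd; pos5(id22) recv 31: fwd; pos6(id79) recv 22: drop; pos7(id45) recv 79: fwd; pos0(id99) recv 45: drop
Round 2: pos2(id16) recv 99: fwd; pos3(id57) recv 20: drop; pos5(id22) recv 57: fwd; pos6(id79) recv 31: drop; pos0(id99) recv 79: drop
Round 3: pos3(id57) recv 99: fwd; pos6(id79) recv 57: drop
Round 4: pos4(id31) recv 99: fwd
Round 5: pos5(id22) recv 99: fwd
Round 6: pos6(id79) recv 99: fwd
Round 7: pos7(id45) recv 99: fwd
Round 8: pos0(id99) recv 99: ELECTED
Message ID 20 originates at pos 1; dropped at pos 3 in round 2

Answer: 2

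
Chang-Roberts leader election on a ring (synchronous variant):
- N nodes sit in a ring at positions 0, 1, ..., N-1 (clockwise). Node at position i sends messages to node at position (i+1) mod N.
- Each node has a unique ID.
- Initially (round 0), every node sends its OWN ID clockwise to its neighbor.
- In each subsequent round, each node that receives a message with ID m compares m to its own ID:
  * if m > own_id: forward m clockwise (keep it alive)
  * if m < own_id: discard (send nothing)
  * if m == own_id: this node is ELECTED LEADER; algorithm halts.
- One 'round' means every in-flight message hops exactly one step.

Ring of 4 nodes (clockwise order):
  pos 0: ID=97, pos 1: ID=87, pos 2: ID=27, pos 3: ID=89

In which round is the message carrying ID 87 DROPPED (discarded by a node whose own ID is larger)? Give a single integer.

Round 1: pos1(id87) recv 97: fwd; pos2(id27) recv 87: fwd; pos3(id89) recv 27: drop; pos0(id97) recv 89: drop
Round 2: pos2(id27) recv 97: fwd; pos3(id89) recv 87: drop
Round 3: pos3(id89) recv 97: fwd
Round 4: pos0(id97) recv 97: ELECTED
Message ID 87 originates at pos 1; dropped at pos 3 in round 2

Answer: 2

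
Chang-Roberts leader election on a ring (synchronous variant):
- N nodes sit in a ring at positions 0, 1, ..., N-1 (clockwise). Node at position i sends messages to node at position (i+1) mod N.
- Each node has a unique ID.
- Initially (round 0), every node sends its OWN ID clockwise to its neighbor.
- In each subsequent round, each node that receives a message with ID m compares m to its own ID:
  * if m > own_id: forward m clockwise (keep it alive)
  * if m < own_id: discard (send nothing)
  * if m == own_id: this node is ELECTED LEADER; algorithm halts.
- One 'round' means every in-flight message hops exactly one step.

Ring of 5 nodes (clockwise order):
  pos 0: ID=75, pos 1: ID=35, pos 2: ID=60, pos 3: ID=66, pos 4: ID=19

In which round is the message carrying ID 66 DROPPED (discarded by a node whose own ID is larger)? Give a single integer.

Round 1: pos1(id35) recv 75: fwd; pos2(id60) recv 35: drop; pos3(id66) recv 60: drop; pos4(id19) recv 66: fwd; pos0(id75) recv 19: drop
Round 2: pos2(id60) recv 75: fwd; pos0(id75) recv 66: drop
Round 3: pos3(id66) recv 75: fwd
Round 4: pos4(id19) recv 75: fwd
Round 5: pos0(id75) recv 75: ELECTED
Message ID 66 originates at pos 3; dropped at pos 0 in round 2

Answer: 2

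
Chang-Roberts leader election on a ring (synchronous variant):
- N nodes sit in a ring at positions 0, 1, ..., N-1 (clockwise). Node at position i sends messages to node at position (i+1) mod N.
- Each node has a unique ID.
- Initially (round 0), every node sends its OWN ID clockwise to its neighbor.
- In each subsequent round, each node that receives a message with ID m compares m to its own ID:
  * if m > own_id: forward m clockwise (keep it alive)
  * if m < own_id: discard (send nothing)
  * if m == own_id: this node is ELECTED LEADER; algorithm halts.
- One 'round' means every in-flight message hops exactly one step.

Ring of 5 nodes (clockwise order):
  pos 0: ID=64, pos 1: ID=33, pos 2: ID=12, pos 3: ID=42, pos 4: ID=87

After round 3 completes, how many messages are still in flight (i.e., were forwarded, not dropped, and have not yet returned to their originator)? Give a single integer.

Answer: 2

Derivation:
Round 1: pos1(id33) recv 64: fwd; pos2(id12) recv 33: fwd; pos3(id42) recv 12: drop; pos4(id87) recv 42: drop; pos0(id64) recv 87: fwd
Round 2: pos2(id12) recv 64: fwd; pos3(id42) recv 33: drop; pos1(id33) recv 87: fwd
Round 3: pos3(id42) recv 64: fwd; pos2(id12) recv 87: fwd
After round 3: 2 messages still in flight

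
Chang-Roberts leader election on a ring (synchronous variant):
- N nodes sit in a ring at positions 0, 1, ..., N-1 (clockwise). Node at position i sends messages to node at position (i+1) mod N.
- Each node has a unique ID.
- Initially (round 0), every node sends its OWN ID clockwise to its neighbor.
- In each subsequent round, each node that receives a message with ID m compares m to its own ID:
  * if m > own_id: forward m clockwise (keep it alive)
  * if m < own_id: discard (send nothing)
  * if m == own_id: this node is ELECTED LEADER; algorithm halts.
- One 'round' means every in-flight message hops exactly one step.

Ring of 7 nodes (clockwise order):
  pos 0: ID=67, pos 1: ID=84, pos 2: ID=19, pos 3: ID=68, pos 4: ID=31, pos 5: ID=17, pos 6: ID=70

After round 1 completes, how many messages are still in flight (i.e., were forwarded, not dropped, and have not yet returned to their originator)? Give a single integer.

Answer: 4

Derivation:
Round 1: pos1(id84) recv 67: drop; pos2(id19) recv 84: fwd; pos3(id68) recv 19: drop; pos4(id31) recv 68: fwd; pos5(id17) recv 31: fwd; pos6(id70) recv 17: drop; pos0(id67) recv 70: fwd
After round 1: 4 messages still in flight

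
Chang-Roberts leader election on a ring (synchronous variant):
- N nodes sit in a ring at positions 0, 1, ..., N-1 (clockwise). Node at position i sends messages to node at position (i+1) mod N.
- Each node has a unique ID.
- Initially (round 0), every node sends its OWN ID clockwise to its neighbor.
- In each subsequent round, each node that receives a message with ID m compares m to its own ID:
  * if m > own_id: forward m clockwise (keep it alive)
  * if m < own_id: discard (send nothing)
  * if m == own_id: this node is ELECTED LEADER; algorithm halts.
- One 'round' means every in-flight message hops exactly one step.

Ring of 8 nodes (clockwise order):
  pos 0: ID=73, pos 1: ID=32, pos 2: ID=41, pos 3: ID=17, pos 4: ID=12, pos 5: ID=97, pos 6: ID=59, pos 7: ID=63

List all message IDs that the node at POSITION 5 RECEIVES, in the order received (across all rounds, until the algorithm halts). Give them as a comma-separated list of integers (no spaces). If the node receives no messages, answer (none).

Answer: 12,17,41,73,97

Derivation:
Round 1: pos1(id32) recv 73: fwd; pos2(id41) recv 32: drop; pos3(id17) recv 41: fwd; pos4(id12) recv 17: fwd; pos5(id97) recv 12: drop; pos6(id59) recv 97: fwd; pos7(id63) recv 59: drop; pos0(id73) recv 63: drop
Round 2: pos2(id41) recv 73: fwd; pos4(id12) recv 41: fwd; pos5(id97) recv 17: drop; pos7(id63) recv 97: fwd
Round 3: pos3(id17) recv 73: fwd; pos5(id97) recv 41: drop; pos0(id73) recv 97: fwd
Round 4: pos4(id12) recv 73: fwd; pos1(id32) recv 97: fwd
Round 5: pos5(id97) recv 73: drop; pos2(id41) recv 97: fwd
Round 6: pos3(id17) recv 97: fwd
Round 7: pos4(id12) recv 97: fwd
Round 8: pos5(id97) recv 97: ELECTED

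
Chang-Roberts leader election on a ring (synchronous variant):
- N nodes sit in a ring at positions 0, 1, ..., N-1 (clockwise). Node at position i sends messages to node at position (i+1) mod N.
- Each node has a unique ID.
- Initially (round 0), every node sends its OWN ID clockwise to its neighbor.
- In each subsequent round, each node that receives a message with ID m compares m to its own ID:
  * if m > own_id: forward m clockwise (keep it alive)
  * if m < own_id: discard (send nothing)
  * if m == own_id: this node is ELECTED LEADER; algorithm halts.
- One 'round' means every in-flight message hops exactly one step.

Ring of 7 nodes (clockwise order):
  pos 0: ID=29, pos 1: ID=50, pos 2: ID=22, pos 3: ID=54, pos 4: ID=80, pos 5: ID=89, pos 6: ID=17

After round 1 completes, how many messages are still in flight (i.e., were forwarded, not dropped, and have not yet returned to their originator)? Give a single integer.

Round 1: pos1(id50) recv 29: drop; pos2(id22) recv 50: fwd; pos3(id54) recv 22: drop; pos4(id80) recv 54: drop; pos5(id89) recv 80: drop; pos6(id17) recv 89: fwd; pos0(id29) recv 17: drop
After round 1: 2 messages still in flight

Answer: 2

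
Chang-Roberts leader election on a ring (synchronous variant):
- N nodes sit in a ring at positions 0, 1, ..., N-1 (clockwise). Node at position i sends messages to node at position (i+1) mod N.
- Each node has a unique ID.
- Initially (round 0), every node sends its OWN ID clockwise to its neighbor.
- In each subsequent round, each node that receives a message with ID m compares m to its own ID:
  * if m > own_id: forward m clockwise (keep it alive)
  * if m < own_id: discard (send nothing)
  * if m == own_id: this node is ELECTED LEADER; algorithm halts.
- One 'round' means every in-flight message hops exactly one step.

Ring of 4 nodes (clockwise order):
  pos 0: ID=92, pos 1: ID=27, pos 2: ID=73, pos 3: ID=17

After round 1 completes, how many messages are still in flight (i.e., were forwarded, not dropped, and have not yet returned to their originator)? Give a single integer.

Answer: 2

Derivation:
Round 1: pos1(id27) recv 92: fwd; pos2(id73) recv 27: drop; pos3(id17) recv 73: fwd; pos0(id92) recv 17: drop
After round 1: 2 messages still in flight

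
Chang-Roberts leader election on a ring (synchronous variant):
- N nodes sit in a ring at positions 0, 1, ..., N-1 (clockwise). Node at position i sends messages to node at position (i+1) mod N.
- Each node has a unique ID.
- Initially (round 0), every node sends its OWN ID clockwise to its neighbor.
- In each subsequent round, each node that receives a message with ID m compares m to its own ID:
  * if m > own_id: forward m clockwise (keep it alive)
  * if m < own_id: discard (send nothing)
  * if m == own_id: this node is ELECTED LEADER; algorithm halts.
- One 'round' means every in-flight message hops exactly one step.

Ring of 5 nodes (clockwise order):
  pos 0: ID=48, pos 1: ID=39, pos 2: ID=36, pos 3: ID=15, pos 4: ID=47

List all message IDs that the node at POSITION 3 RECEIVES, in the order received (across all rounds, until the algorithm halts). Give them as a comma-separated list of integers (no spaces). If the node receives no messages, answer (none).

Answer: 36,39,48

Derivation:
Round 1: pos1(id39) recv 48: fwd; pos2(id36) recv 39: fwd; pos3(id15) recv 36: fwd; pos4(id47) recv 15: drop; pos0(id48) recv 47: drop
Round 2: pos2(id36) recv 48: fwd; pos3(id15) recv 39: fwd; pos4(id47) recv 36: drop
Round 3: pos3(id15) recv 48: fwd; pos4(id47) recv 39: drop
Round 4: pos4(id47) recv 48: fwd
Round 5: pos0(id48) recv 48: ELECTED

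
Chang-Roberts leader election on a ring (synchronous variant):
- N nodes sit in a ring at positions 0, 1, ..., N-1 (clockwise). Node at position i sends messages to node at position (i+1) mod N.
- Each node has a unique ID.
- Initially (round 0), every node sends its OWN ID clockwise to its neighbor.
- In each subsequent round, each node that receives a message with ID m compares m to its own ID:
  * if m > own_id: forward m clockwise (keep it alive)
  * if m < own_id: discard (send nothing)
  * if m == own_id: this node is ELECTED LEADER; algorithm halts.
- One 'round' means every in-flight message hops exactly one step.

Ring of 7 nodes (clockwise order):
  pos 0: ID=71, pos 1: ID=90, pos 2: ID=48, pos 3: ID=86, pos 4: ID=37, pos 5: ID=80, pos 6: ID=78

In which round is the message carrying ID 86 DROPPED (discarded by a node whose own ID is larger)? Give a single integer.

Answer: 5

Derivation:
Round 1: pos1(id90) recv 71: drop; pos2(id48) recv 90: fwd; pos3(id86) recv 48: drop; pos4(id37) recv 86: fwd; pos5(id80) recv 37: drop; pos6(id78) recv 80: fwd; pos0(id71) recv 78: fwd
Round 2: pos3(id86) recv 90: fwd; pos5(id80) recv 86: fwd; pos0(id71) recv 80: fwd; pos1(id90) recv 78: drop
Round 3: pos4(id37) recv 90: fwd; pos6(id78) recv 86: fwd; pos1(id90) recv 80: drop
Round 4: pos5(id80) recv 90: fwd; pos0(id71) recv 86: fwd
Round 5: pos6(id78) recv 90: fwd; pos1(id90) recv 86: drop
Round 6: pos0(id71) recv 90: fwd
Round 7: pos1(id90) recv 90: ELECTED
Message ID 86 originates at pos 3; dropped at pos 1 in round 5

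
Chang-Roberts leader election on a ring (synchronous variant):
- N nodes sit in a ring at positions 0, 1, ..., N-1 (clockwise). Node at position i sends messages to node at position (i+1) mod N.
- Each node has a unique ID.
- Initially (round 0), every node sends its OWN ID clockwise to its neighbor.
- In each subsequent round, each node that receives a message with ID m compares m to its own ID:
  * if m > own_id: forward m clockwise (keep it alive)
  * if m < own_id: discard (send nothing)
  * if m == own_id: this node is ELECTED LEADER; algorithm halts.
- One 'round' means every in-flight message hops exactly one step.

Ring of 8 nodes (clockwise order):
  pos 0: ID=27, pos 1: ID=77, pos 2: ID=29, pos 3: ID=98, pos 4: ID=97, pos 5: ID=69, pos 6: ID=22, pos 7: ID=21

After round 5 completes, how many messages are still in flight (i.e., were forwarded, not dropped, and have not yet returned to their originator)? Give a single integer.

Round 1: pos1(id77) recv 27: drop; pos2(id29) recv 77: fwd; pos3(id98) recv 29: drop; pos4(id97) recv 98: fwd; pos5(id69) recv 97: fwd; pos6(id22) recv 69: fwd; pos7(id21) recv 22: fwd; pos0(id27) recv 21: drop
Round 2: pos3(id98) recv 77: drop; pos5(id69) recv 98: fwd; pos6(id22) recv 97: fwd; pos7(id21) recv 69: fwd; pos0(id27) recv 22: drop
Round 3: pos6(id22) recv 98: fwd; pos7(id21) recv 97: fwd; pos0(id27) recv 69: fwd
Round 4: pos7(id21) recv 98: fwd; pos0(id27) recv 97: fwd; pos1(id77) recv 69: drop
Round 5: pos0(id27) recv 98: fwd; pos1(id77) recv 97: fwd
After round 5: 2 messages still in flight

Answer: 2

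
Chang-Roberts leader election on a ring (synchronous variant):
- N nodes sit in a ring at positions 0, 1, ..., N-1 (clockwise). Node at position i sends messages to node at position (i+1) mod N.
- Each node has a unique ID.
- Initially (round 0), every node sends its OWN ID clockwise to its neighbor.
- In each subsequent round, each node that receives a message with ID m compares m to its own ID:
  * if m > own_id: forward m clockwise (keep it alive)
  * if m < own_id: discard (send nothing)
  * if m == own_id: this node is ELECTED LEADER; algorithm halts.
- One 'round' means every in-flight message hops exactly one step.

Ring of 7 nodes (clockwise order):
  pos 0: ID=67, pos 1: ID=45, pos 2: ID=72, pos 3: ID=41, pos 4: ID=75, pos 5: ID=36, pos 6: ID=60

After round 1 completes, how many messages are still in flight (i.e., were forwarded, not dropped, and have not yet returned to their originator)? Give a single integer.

Round 1: pos1(id45) recv 67: fwd; pos2(id72) recv 45: drop; pos3(id41) recv 72: fwd; pos4(id75) recv 41: drop; pos5(id36) recv 75: fwd; pos6(id60) recv 36: drop; pos0(id67) recv 60: drop
After round 1: 3 messages still in flight

Answer: 3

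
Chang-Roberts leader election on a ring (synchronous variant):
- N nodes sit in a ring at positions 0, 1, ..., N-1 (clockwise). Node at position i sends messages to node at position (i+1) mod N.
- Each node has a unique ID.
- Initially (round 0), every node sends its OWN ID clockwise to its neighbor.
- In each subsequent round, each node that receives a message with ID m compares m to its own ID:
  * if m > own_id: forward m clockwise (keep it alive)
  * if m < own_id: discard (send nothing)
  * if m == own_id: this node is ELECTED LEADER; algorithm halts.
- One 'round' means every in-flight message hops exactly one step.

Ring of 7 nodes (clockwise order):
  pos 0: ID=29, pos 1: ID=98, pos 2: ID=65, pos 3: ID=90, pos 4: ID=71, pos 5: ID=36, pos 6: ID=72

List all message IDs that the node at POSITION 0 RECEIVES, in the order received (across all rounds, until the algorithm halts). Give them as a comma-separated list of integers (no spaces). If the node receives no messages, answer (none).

Round 1: pos1(id98) recv 29: drop; pos2(id65) recv 98: fwd; pos3(id90) recv 65: drop; pos4(id71) recv 90: fwd; pos5(id36) recv 71: fwd; pos6(id72) recv 36: drop; pos0(id29) recv 72: fwd
Round 2: pos3(id90) recv 98: fwd; pos5(id36) recv 90: fwd; pos6(id72) recv 71: drop; pos1(id98) recv 72: drop
Round 3: pos4(id71) recv 98: fwd; pos6(id72) recv 90: fwd
Round 4: pos5(id36) recv 98: fwd; pos0(id29) recv 90: fwd
Round 5: pos6(id72) recv 98: fwd; pos1(id98) recv 90: drop
Round 6: pos0(id29) recv 98: fwd
Round 7: pos1(id98) recv 98: ELECTED

Answer: 72,90,98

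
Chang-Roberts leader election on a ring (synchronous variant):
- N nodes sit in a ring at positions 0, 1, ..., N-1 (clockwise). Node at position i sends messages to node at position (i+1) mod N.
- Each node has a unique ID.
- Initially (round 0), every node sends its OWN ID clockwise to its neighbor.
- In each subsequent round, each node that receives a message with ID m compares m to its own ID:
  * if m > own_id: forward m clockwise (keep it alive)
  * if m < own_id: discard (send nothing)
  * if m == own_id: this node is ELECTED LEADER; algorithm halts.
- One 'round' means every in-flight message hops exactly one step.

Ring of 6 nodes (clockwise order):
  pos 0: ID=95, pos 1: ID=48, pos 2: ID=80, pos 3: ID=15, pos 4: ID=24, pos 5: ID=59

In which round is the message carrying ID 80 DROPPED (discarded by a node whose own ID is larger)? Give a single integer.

Round 1: pos1(id48) recv 95: fwd; pos2(id80) recv 48: drop; pos3(id15) recv 80: fwd; pos4(id24) recv 15: drop; pos5(id59) recv 24: drop; pos0(id95) recv 59: drop
Round 2: pos2(id80) recv 95: fwd; pos4(id24) recv 80: fwd
Round 3: pos3(id15) recv 95: fwd; pos5(id59) recv 80: fwd
Round 4: pos4(id24) recv 95: fwd; pos0(id95) recv 80: drop
Round 5: pos5(id59) recv 95: fwd
Round 6: pos0(id95) recv 95: ELECTED
Message ID 80 originates at pos 2; dropped at pos 0 in round 4

Answer: 4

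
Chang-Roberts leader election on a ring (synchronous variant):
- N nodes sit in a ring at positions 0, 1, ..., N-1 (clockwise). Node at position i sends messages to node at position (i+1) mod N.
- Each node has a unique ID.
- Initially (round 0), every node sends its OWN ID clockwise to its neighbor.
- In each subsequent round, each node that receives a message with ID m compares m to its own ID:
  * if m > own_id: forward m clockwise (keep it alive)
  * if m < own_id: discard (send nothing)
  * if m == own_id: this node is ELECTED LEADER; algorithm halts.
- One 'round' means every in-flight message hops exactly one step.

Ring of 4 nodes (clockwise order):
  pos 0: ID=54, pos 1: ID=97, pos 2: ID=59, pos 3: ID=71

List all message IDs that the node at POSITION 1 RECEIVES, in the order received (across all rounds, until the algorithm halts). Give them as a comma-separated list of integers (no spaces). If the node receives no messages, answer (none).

Answer: 54,71,97

Derivation:
Round 1: pos1(id97) recv 54: drop; pos2(id59) recv 97: fwd; pos3(id71) recv 59: drop; pos0(id54) recv 71: fwd
Round 2: pos3(id71) recv 97: fwd; pos1(id97) recv 71: drop
Round 3: pos0(id54) recv 97: fwd
Round 4: pos1(id97) recv 97: ELECTED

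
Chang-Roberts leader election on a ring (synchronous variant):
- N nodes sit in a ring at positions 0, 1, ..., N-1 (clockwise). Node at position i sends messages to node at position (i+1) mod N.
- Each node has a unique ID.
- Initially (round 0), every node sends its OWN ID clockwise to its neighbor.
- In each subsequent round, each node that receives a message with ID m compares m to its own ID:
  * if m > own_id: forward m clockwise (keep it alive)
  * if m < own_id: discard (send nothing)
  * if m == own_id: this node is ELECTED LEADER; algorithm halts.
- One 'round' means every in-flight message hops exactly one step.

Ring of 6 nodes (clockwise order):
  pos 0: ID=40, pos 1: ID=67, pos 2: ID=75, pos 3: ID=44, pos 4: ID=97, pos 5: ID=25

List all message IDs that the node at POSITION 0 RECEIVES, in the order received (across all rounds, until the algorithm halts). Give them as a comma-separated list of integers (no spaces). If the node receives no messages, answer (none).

Round 1: pos1(id67) recv 40: drop; pos2(id75) recv 67: drop; pos3(id44) recv 75: fwd; pos4(id97) recv 44: drop; pos5(id25) recv 97: fwd; pos0(id40) recv 25: drop
Round 2: pos4(id97) recv 75: drop; pos0(id40) recv 97: fwd
Round 3: pos1(id67) recv 97: fwd
Round 4: pos2(id75) recv 97: fwd
Round 5: pos3(id44) recv 97: fwd
Round 6: pos4(id97) recv 97: ELECTED

Answer: 25,97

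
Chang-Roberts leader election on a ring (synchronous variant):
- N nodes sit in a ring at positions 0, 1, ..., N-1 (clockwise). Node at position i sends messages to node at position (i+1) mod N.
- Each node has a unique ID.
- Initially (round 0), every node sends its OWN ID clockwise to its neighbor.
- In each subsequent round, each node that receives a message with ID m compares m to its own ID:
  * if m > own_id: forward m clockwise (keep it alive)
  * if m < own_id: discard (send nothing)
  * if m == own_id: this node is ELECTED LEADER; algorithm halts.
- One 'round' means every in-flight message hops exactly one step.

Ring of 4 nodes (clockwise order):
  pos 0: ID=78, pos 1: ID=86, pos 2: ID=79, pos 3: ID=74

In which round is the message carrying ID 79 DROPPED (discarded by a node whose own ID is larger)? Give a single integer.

Answer: 3

Derivation:
Round 1: pos1(id86) recv 78: drop; pos2(id79) recv 86: fwd; pos3(id74) recv 79: fwd; pos0(id78) recv 74: drop
Round 2: pos3(id74) recv 86: fwd; pos0(id78) recv 79: fwd
Round 3: pos0(id78) recv 86: fwd; pos1(id86) recv 79: drop
Round 4: pos1(id86) recv 86: ELECTED
Message ID 79 originates at pos 2; dropped at pos 1 in round 3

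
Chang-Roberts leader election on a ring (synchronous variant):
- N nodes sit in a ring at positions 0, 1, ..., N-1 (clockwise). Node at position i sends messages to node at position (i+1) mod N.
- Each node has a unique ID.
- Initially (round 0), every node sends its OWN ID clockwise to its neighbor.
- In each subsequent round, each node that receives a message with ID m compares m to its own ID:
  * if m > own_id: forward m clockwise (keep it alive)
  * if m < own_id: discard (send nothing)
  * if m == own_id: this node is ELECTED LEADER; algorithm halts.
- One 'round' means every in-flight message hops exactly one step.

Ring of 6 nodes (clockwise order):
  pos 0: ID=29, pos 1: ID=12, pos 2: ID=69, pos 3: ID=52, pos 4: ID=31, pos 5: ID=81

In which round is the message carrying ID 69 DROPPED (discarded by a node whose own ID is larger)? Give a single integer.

Round 1: pos1(id12) recv 29: fwd; pos2(id69) recv 12: drop; pos3(id52) recv 69: fwd; pos4(id31) recv 52: fwd; pos5(id81) recv 31: drop; pos0(id29) recv 81: fwd
Round 2: pos2(id69) recv 29: drop; pos4(id31) recv 69: fwd; pos5(id81) recv 52: drop; pos1(id12) recv 81: fwd
Round 3: pos5(id81) recv 69: drop; pos2(id69) recv 81: fwd
Round 4: pos3(id52) recv 81: fwd
Round 5: pos4(id31) recv 81: fwd
Round 6: pos5(id81) recv 81: ELECTED
Message ID 69 originates at pos 2; dropped at pos 5 in round 3

Answer: 3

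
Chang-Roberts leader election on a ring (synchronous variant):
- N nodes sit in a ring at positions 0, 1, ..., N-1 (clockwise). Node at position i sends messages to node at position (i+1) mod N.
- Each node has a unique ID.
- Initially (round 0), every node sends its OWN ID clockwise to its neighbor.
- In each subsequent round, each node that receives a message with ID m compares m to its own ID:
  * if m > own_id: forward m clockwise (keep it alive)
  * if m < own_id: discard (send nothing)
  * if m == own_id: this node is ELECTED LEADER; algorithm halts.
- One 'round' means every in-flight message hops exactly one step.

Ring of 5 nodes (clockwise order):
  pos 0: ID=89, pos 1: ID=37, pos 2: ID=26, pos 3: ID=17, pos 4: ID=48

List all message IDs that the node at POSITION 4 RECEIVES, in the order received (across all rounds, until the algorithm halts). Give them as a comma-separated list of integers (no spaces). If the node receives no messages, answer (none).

Round 1: pos1(id37) recv 89: fwd; pos2(id26) recv 37: fwd; pos3(id17) recv 26: fwd; pos4(id48) recv 17: drop; pos0(id89) recv 48: drop
Round 2: pos2(id26) recv 89: fwd; pos3(id17) recv 37: fwd; pos4(id48) recv 26: drop
Round 3: pos3(id17) recv 89: fwd; pos4(id48) recv 37: drop
Round 4: pos4(id48) recv 89: fwd
Round 5: pos0(id89) recv 89: ELECTED

Answer: 17,26,37,89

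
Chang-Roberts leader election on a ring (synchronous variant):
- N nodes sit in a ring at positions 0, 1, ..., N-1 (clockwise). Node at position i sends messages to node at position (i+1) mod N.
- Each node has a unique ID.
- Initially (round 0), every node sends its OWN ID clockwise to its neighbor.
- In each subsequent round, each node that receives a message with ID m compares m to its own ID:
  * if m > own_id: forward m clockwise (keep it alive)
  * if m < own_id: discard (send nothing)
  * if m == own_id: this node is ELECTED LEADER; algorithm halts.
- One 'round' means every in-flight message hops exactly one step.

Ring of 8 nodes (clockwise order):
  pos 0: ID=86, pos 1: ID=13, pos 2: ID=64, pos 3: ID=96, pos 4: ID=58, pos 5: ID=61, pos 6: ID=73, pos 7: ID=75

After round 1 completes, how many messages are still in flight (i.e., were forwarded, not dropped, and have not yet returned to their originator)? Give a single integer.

Round 1: pos1(id13) recv 86: fwd; pos2(id64) recv 13: drop; pos3(id96) recv 64: drop; pos4(id58) recv 96: fwd; pos5(id61) recv 58: drop; pos6(id73) recv 61: drop; pos7(id75) recv 73: drop; pos0(id86) recv 75: drop
After round 1: 2 messages still in flight

Answer: 2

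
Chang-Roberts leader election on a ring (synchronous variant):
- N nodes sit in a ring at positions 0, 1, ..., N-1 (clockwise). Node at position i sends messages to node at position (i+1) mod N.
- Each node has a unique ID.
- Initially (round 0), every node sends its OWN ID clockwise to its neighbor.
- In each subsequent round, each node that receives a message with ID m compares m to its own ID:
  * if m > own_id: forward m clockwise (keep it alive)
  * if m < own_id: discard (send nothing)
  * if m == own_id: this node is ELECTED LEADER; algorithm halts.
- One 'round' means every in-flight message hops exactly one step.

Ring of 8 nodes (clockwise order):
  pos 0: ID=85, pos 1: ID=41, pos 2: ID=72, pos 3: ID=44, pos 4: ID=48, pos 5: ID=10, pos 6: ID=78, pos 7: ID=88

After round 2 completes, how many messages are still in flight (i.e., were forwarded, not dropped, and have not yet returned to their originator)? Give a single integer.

Answer: 3

Derivation:
Round 1: pos1(id41) recv 85: fwd; pos2(id72) recv 41: drop; pos3(id44) recv 72: fwd; pos4(id48) recv 44: drop; pos5(id10) recv 48: fwd; pos6(id78) recv 10: drop; pos7(id88) recv 78: drop; pos0(id85) recv 88: fwd
Round 2: pos2(id72) recv 85: fwd; pos4(id48) recv 72: fwd; pos6(id78) recv 48: drop; pos1(id41) recv 88: fwd
After round 2: 3 messages still in flight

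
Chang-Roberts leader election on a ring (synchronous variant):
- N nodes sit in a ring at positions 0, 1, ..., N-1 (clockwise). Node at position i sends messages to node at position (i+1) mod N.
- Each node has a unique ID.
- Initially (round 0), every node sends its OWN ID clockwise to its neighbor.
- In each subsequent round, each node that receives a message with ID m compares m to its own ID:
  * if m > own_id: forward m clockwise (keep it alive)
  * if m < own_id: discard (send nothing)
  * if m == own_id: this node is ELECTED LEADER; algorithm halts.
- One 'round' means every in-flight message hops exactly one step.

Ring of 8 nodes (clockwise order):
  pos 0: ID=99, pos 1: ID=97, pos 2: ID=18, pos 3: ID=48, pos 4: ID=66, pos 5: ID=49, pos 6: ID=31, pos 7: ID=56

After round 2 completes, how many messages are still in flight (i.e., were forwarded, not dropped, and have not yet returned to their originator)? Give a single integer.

Answer: 3

Derivation:
Round 1: pos1(id97) recv 99: fwd; pos2(id18) recv 97: fwd; pos3(id48) recv 18: drop; pos4(id66) recv 48: drop; pos5(id49) recv 66: fwd; pos6(id31) recv 49: fwd; pos7(id56) recv 31: drop; pos0(id99) recv 56: drop
Round 2: pos2(id18) recv 99: fwd; pos3(id48) recv 97: fwd; pos6(id31) recv 66: fwd; pos7(id56) recv 49: drop
After round 2: 3 messages still in flight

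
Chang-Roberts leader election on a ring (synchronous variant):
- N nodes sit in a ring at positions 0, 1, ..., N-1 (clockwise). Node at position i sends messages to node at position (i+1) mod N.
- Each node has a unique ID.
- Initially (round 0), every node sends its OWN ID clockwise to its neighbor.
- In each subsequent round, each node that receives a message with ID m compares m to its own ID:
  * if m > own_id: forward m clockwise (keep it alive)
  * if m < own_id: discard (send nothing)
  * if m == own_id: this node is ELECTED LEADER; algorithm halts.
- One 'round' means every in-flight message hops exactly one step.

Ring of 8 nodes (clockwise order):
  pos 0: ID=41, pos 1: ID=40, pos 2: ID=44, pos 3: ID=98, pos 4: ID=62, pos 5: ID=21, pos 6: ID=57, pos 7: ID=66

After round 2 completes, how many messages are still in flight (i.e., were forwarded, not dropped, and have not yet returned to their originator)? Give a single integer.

Round 1: pos1(id40) recv 41: fwd; pos2(id44) recv 40: drop; pos3(id98) recv 44: drop; pos4(id62) recv 98: fwd; pos5(id21) recv 62: fwd; pos6(id57) recv 21: drop; pos7(id66) recv 57: drop; pos0(id41) recv 66: fwd
Round 2: pos2(id44) recv 41: drop; pos5(id21) recv 98: fwd; pos6(id57) recv 62: fwd; pos1(id40) recv 66: fwd
After round 2: 3 messages still in flight

Answer: 3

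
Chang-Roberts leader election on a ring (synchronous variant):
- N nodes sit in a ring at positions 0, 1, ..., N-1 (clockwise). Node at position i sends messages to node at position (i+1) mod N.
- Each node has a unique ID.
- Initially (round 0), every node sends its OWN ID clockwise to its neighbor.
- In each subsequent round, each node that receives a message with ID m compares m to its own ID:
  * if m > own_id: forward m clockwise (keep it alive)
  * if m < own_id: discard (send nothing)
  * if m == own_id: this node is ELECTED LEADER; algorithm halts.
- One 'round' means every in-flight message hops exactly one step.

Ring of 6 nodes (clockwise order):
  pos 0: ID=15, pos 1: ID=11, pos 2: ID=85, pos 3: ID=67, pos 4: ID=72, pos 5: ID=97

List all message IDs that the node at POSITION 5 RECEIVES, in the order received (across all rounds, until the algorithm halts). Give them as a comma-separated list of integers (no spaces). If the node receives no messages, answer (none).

Round 1: pos1(id11) recv 15: fwd; pos2(id85) recv 11: drop; pos3(id67) recv 85: fwd; pos4(id72) recv 67: drop; pos5(id97) recv 72: drop; pos0(id15) recv 97: fwd
Round 2: pos2(id85) recv 15: drop; pos4(id72) recv 85: fwd; pos1(id11) recv 97: fwd
Round 3: pos5(id97) recv 85: drop; pos2(id85) recv 97: fwd
Round 4: pos3(id67) recv 97: fwd
Round 5: pos4(id72) recv 97: fwd
Round 6: pos5(id97) recv 97: ELECTED

Answer: 72,85,97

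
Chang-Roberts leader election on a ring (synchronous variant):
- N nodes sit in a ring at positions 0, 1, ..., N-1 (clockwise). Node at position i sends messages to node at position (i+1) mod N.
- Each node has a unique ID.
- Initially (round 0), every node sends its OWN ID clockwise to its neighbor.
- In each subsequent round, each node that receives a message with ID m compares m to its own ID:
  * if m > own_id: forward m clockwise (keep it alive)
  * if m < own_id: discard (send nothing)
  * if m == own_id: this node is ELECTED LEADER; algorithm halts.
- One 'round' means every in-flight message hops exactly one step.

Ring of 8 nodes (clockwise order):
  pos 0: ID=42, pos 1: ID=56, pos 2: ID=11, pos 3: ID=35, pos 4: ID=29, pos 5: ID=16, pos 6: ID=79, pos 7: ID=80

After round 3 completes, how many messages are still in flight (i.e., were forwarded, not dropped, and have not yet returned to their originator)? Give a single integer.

Answer: 2

Derivation:
Round 1: pos1(id56) recv 42: drop; pos2(id11) recv 56: fwd; pos3(id35) recv 11: drop; pos4(id29) recv 35: fwd; pos5(id16) recv 29: fwd; pos6(id79) recv 16: drop; pos7(id80) recv 79: drop; pos0(id42) recv 80: fwd
Round 2: pos3(id35) recv 56: fwd; pos5(id16) recv 35: fwd; pos6(id79) recv 29: drop; pos1(id56) recv 80: fwd
Round 3: pos4(id29) recv 56: fwd; pos6(id79) recv 35: drop; pos2(id11) recv 80: fwd
After round 3: 2 messages still in flight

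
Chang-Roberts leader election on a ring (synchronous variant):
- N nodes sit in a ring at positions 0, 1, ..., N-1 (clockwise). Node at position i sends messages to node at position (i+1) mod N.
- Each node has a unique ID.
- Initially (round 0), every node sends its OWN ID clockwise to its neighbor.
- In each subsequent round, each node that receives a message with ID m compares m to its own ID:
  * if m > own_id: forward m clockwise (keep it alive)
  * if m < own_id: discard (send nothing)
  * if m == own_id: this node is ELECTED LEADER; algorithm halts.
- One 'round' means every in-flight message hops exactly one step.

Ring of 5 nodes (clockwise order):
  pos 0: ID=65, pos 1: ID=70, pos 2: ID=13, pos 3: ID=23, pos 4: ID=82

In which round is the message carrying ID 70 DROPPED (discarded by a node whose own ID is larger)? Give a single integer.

Round 1: pos1(id70) recv 65: drop; pos2(id13) recv 70: fwd; pos3(id23) recv 13: drop; pos4(id82) recv 23: drop; pos0(id65) recv 82: fwd
Round 2: pos3(id23) recv 70: fwd; pos1(id70) recv 82: fwd
Round 3: pos4(id82) recv 70: drop; pos2(id13) recv 82: fwd
Round 4: pos3(id23) recv 82: fwd
Round 5: pos4(id82) recv 82: ELECTED
Message ID 70 originates at pos 1; dropped at pos 4 in round 3

Answer: 3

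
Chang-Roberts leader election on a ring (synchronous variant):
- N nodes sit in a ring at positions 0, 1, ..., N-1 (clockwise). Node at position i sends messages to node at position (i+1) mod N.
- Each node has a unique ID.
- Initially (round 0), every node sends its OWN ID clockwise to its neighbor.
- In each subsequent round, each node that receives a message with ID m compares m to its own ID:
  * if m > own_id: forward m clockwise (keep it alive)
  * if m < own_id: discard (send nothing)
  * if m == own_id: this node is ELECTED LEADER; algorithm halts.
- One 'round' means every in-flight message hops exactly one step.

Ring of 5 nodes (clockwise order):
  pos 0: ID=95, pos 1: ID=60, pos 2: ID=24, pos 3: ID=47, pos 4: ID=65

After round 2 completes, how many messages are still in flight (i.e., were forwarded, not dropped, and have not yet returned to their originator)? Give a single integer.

Answer: 2

Derivation:
Round 1: pos1(id60) recv 95: fwd; pos2(id24) recv 60: fwd; pos3(id47) recv 24: drop; pos4(id65) recv 47: drop; pos0(id95) recv 65: drop
Round 2: pos2(id24) recv 95: fwd; pos3(id47) recv 60: fwd
After round 2: 2 messages still in flight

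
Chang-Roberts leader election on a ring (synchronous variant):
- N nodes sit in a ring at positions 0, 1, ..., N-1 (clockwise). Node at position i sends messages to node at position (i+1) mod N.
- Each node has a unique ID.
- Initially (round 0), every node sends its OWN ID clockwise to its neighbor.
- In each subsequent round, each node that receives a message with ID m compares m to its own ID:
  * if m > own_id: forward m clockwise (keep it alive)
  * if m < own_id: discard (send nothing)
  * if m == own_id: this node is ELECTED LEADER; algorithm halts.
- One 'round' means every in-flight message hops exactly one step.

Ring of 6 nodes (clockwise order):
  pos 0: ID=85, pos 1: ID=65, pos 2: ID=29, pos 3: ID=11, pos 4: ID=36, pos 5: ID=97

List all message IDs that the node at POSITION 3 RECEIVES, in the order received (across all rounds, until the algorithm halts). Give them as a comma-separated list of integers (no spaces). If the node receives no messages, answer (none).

Round 1: pos1(id65) recv 85: fwd; pos2(id29) recv 65: fwd; pos3(id11) recv 29: fwd; pos4(id36) recv 11: drop; pos5(id97) recv 36: drop; pos0(id85) recv 97: fwd
Round 2: pos2(id29) recv 85: fwd; pos3(id11) recv 65: fwd; pos4(id36) recv 29: drop; pos1(id65) recv 97: fwd
Round 3: pos3(id11) recv 85: fwd; pos4(id36) recv 65: fwd; pos2(id29) recv 97: fwd
Round 4: pos4(id36) recv 85: fwd; pos5(id97) recv 65: drop; pos3(id11) recv 97: fwd
Round 5: pos5(id97) recv 85: drop; pos4(id36) recv 97: fwd
Round 6: pos5(id97) recv 97: ELECTED

Answer: 29,65,85,97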